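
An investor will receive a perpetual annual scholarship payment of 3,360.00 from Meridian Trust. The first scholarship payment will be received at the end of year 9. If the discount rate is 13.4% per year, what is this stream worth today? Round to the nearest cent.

Value at end of year 8: C / r = 3,360.00 / 0.134 = 25,074.6269
Discount to today: PV = 25,074.6269 / (1 + 0.134)^8 = 25,074.6269 / 2.734667 = 9,169.17

9169.17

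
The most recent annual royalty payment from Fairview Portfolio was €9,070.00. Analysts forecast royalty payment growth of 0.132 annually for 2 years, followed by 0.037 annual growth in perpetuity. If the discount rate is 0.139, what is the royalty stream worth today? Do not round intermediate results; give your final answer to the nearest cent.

€109054.85

D_1 = 10267.24000
D_2 = 11622.51568
Terminal value at year 2: TV = D_2×(1+g_2)/(r−g_2) = 12052.54876/0.102 = 118162.24275
P_0 = D_1/(1+r)^1 + D_2/(1+r)^2 + TV/(1+r)^2
    = 9014.25812 + 8958.85882 + 91081.73131 = 109054.84825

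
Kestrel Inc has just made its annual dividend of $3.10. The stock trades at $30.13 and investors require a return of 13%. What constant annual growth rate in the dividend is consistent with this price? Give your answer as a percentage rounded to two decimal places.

P = D₀(1+g)/(r−g) ⇒ P(r−g) = D₀(1+g) ⇒ g(P+D₀) = P·r − D₀
g = (P·r − D₀)/(P + D₀) = ($30.13×0.13 − $3.10) / ($30.13 + $3.10) = 0.024583

2.46%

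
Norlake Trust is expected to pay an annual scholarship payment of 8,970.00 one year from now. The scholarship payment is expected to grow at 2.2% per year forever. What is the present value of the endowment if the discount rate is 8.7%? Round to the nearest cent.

Growing perpetuity: P = D₁ / (r − g) = 8,970.0000 / (0.087 − 0.022) = 138,000.00

138000.00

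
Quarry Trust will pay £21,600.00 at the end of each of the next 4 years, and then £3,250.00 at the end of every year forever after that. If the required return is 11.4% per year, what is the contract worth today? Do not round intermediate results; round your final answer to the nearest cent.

PV of 4-year annuity: £21,600.00 × [1 − (1+0.114)^−4] / 0.114 = 66444.50221
Perpetuity value at year 4: £3,250.00 / 0.114 = 28508.77193
PV of perpetuity: 28508.77193 / (1+0.114)^4 = 18511.33525
Total PV = 66444.50221 + 18511.33525 = 84955.83747

£84955.84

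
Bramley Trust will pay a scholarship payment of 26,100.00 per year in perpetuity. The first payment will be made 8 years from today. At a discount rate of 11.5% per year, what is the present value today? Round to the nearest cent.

Value at end of year 7: C / r = 26,100.00 / 0.115 = 226,956.5217
Discount to today: PV = 226,956.5217 / (1 + 0.115)^7 = 226,956.5217 / 2.142516 = 105,929.91

105929.91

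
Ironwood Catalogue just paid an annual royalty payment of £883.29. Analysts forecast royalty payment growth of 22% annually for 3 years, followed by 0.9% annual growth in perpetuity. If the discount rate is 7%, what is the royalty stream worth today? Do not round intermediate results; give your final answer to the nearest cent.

D_1 = 1077.61380
D_2 = 1314.68884
D_3 = 1603.92038
Terminal value at year 3: TV = D_3×(1+g_2)/(r−g_2) = 1618.35566/0.061 = 26530.42071
P_0 = D_1/(1+r)^1 + D_2/(1+r)^2 + D_3/(1+r)^3 + TV/(1+r)^3
    = 1007.11570 + 1148.30014 + 1309.27680 + 21656.72610 = 25121.41875

£25121.42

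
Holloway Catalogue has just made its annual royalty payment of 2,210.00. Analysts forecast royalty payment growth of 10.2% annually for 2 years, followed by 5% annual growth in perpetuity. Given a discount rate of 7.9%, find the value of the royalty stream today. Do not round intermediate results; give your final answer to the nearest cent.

D_1 = 2435.42000
D_2 = 2683.83284
Terminal value at year 2: TV = D_2×(1+g_2)/(r−g_2) = 2818.02448/0.029 = 97173.25800
P_0 = D_1/(1+r)^1 + D_2/(1+r)^2 + TV/(1+r)^2
    = 2257.10843 + 2305.22103 + 83464.89945 = 88027.22892

88027.23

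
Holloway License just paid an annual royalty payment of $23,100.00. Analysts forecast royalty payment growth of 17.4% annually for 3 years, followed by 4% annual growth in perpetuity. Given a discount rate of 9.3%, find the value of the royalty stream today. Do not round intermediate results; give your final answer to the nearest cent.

$641799.65

D_1 = 27119.40000
D_2 = 31838.17560
D_3 = 37378.01815
Terminal value at year 3: TV = D_3×(1+g_2)/(r−g_2) = 38873.13888/0.053 = 733455.45058
P_0 = D_1/(1+r)^1 + D_2/(1+r)^2 + D_3/(1+r)^3 + TV/(1+r)^3
    = 24811.89387 + 26650.65270 + 28625.67820 + 561711.42128 = 641799.64605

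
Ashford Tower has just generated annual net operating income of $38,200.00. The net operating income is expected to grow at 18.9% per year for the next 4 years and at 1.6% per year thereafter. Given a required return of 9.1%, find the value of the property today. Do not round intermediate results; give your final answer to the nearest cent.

D_1 = 45419.80000
D_2 = 54004.14220
D_3 = 64210.92508
D_4 = 76346.78992
Terminal value at year 4: TV = D_4×(1+g_2)/(r−g_2) = 77568.33855/0.075 = 1034244.51405
P_0 = D_1/(1+r)^1 + D_2/(1+r)^2 + D_3/(1+r)^3 + D_4/(1+r)^4 + TV/(1+r)^4
    = 41631.34739 + 45370.91846 + 49446.39968 + 53887.96446 + 730002.29184 = 920338.92183

$920338.92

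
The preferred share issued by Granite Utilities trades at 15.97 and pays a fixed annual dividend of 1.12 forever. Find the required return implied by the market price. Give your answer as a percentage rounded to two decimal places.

7.01%

P = C/r ⇒ r = C/P = 1.12/15.97 = 0.070131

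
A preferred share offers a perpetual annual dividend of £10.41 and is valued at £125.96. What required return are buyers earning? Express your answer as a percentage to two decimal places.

8.26%

P = C/r ⇒ r = C/P = £10.41/£125.96 = 0.082645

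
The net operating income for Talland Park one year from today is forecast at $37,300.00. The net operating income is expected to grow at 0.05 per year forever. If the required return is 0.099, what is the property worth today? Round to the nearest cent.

$761224.49

Growing perpetuity: P = D₁ / (r − g) = $37,300.0000 / (0.099 − 0.05) = $761,224.49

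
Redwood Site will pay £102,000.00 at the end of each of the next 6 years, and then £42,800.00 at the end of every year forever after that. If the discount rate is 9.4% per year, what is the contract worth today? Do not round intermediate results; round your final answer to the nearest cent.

£717748.03

PV of 6-year annuity: £102,000.00 × [1 − (1+0.094)^−6] / 0.094 = 452157.86667
Perpetuity value at year 6: £42,800.00 / 0.094 = 455319.14894
PV of perpetuity: 455319.14894 / (1+0.094)^6 = 265590.16175
Total PV = 452157.86667 + 265590.16175 = 717748.02841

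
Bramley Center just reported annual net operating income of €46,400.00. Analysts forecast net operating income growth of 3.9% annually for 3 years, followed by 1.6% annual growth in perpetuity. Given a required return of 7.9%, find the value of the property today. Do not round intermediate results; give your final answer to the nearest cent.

D_1 = 48209.60000
D_2 = 50089.77440
D_3 = 52043.27560
Terminal value at year 3: TV = D_3×(1+g_2)/(r−g_2) = 52875.96801/0.063 = 839301.07954
P_0 = D_1/(1+r)^1 + D_2/(1+r)^2 + D_3/(1+r)^3 + TV/(1+r)^3
    = 44679.88879 + 43023.54444 + 41428.60303 + 668118.42349 = 797250.45975

€797250.46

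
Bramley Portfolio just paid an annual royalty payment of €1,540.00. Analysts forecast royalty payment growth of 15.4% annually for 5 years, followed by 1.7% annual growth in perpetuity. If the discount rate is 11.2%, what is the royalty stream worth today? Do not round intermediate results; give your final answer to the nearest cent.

D_1 = 1777.16000
D_2 = 2050.84264
D_3 = 2366.67241
D_4 = 2731.13996
D_5 = 3151.73551
Terminal value at year 5: TV = D_5×(1+g_2)/(r−g_2) = 3205.31501/0.095 = 33740.15804
P_0 = D_1/(1+r)^1 + D_2/(1+r)^2 + D_3/(1+r)^3 + D_4/(1+r)^4 + D_5/(1+r)^5 + TV/(1+r)^5
    = 1598.16547 + 1658.52783 + 1721.17007 + 1786.17829 + 1853.64186 + 19843.72393 = 28461.40745

€28461.41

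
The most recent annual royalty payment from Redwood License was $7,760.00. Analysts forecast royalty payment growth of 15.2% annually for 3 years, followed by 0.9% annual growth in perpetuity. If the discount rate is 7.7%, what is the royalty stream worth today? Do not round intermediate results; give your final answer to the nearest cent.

D_1 = 8939.52000
D_2 = 10298.32704
D_3 = 11863.67275
Terminal value at year 3: TV = D_3×(1+g_2)/(r−g_2) = 11970.44580/0.068 = 176035.96772
P_0 = D_1/(1+r)^1 + D_2/(1+r)^2 + D_3/(1+r)^3 + TV/(1+r)^3
    = 8300.38997 + 8878.41156 + 9496.68534 + 140914.05164 = 167589.53851

$167589.54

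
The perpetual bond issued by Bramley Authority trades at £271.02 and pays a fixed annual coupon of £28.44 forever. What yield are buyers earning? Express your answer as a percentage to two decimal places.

10.49%

P = C/r ⇒ r = C/P = £28.44/£271.02 = 0.104937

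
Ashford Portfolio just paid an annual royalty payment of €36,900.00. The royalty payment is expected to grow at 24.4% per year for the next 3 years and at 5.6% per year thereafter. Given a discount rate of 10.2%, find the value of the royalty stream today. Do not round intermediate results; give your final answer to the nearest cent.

D_1 = 45903.60000
D_2 = 57104.07840
D_3 = 71037.47353
Terminal value at year 3: TV = D_3×(1+g_2)/(r−g_2) = 75015.57205/0.046 = 1630773.30538
P_0 = D_1/(1+r)^1 + D_2/(1+r)^2 + D_3/(1+r)^3 + TV/(1+r)^3
    = 41654.80944 + 47022.30757 + 53081.44339 + 1218565.30911 = 1360323.86950

€1360323.87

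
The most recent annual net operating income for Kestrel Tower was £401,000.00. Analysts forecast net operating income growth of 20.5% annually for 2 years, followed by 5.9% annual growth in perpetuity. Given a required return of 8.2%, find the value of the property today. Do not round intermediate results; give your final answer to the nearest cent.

£23843757.13

D_1 = 483205.00000
D_2 = 582262.02500
Terminal value at year 2: TV = D_2×(1+g_2)/(r−g_2) = 616615.48447/0.023 = 26809368.89022
P_0 = D_1/(1+r)^1 + D_2/(1+r)^2 + TV/(1+r)^2
    = 446585.02773 + 497352.08726 + 22899820.01754 = 23843757.13252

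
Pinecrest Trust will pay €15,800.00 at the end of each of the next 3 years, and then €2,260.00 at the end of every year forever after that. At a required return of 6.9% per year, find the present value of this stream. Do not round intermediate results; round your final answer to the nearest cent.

PV of 3-year annuity: €15,800.00 × [1 − (1+0.069)^−3] / 0.069 = 41540.06689
Perpetuity value at year 3: €2,260.00 / 0.069 = 32753.62319
PV of perpetuity: 32753.62319 / (1+0.069)^3 = 26811.81615
Total PV = 41540.06689 + 26811.81615 = 68351.88304

€68351.88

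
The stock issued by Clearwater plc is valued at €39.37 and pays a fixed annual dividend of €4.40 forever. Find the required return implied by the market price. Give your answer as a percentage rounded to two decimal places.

11.18%

P = C/r ⇒ r = C/P = €4.40/€39.37 = 0.111760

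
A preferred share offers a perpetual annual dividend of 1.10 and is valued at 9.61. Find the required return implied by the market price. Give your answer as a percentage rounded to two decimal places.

11.45%

P = C/r ⇒ r = C/P = 1.10/9.61 = 0.114464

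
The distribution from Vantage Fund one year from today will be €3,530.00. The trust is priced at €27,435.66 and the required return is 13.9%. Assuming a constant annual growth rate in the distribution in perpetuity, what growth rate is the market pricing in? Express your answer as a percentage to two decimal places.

1.03%

P = D₁/(r−g) ⇒ g = r − D₁/P = 0.139 − €3,530.00/€27,435.66 = 0.010335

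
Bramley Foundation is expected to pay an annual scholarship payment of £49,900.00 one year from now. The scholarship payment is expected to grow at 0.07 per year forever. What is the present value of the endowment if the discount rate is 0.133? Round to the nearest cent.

£792063.49

Growing perpetuity: P = D₁ / (r − g) = £49,900.0000 / (0.133 − 0.07) = £792,063.49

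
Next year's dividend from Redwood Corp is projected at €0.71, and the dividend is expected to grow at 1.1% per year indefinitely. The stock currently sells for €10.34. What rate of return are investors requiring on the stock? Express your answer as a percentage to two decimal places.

P = D₁/(r − g) ⇒ r = D₁/P + g = €0.7100/€10.34 + 0.011 = 0.068665 + 0.011 = 0.079665

7.97%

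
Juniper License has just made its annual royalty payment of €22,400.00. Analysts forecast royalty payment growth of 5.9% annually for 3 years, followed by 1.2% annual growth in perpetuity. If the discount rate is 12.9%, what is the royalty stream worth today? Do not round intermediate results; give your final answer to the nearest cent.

D_1 = 23721.60000
D_2 = 25121.17440
D_3 = 26603.32369
Terminal value at year 3: TV = D_3×(1+g_2)/(r−g_2) = 26922.56357/0.117 = 230107.38097
P_0 = D_1/(1+r)^1 + D_2/(1+r)^2 + D_3/(1+r)^3 + TV/(1+r)^3
    = 21011.16032 + 19708.43116 + 18486.47351 + 159900.09569 = 219106.16068

€219106.16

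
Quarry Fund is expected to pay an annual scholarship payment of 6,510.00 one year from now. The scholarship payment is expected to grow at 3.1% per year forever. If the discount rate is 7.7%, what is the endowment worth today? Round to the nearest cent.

Growing perpetuity: P = D₁ / (r − g) = 6,510.0000 / (0.077 − 0.031) = 141,521.74

141521.74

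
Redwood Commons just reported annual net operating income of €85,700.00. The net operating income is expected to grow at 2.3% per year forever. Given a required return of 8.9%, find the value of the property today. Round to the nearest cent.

D₁ = D₀ × (1 + g) = €85,700.00 × 1.023 = €87,671.1000
Growing perpetuity: P = D₁ / (r − g) = €87,671.1000 / (0.089 − 0.023) = €1,328,350.00

€1328350.00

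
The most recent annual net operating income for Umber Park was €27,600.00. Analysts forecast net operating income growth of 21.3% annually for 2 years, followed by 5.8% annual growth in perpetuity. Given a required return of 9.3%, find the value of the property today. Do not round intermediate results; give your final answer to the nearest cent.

D_1 = 33478.80000
D_2 = 40609.78440
Terminal value at year 2: TV = D_2×(1+g_2)/(r−g_2) = 42965.15190/0.035 = 1227575.76843
P_0 = D_1/(1+r)^1 + D_2/(1+r)^2 + TV/(1+r)^2
    = 30630.19213 + 33993.06775 + 1027561.87670 = 1092185.13658

€1092185.14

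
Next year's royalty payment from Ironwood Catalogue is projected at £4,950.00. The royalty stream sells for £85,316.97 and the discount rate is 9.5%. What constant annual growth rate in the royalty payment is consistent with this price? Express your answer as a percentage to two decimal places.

P = D₁/(r−g) ⇒ g = r − D₁/P = 0.095 − £4,950.00/£85,316.97 = 0.036981

3.70%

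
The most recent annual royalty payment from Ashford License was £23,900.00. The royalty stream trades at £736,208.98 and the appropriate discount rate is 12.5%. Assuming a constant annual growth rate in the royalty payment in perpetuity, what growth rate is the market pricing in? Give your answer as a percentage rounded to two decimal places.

8.96%

P = D₀(1+g)/(r−g) ⇒ P(r−g) = D₀(1+g) ⇒ g(P+D₀) = P·r − D₀
g = (P·r − D₀)/(P + D₀) = (£736,208.98×0.125 − £23,900.00) / (£736,208.98 + £23,900.00) = 0.089627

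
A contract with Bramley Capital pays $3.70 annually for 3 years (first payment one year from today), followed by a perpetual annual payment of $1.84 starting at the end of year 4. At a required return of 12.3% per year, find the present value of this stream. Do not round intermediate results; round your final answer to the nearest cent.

$19.40

PV of 3-year annuity: $3.70 × [1 − (1+0.123)^−3] / 0.123 = 8.84116
Perpetuity value at year 3: $1.84 / 0.123 = 14.95935
PV of perpetuity: 14.95935 / (1+0.123)^3 = 10.56266
Total PV = 8.84116 + 10.56266 = 19.40383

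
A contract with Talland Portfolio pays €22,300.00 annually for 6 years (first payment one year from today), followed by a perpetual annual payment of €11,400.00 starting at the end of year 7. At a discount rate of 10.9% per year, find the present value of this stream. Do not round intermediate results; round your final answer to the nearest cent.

PV of 6-year annuity: €22,300.00 × [1 − (1+0.109)^−6] / 0.109 = 94613.39232
Perpetuity value at year 6: €11,400.00 / 0.109 = 104587.15596
PV of perpetuity: 104587.15596 / (1+0.109)^6 = 56219.77155
Total PV = 94613.39232 + 56219.77155 = 150833.16387

€150833.16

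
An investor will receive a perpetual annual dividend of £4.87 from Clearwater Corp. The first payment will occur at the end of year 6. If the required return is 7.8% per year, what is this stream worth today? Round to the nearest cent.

Value at end of year 5: C / r = £4.87 / 0.078 = £62.4359
Discount to today: PV = £62.4359 / (1 + 0.078)^5 = £62.4359 / 1.455773 = £42.89

£42.89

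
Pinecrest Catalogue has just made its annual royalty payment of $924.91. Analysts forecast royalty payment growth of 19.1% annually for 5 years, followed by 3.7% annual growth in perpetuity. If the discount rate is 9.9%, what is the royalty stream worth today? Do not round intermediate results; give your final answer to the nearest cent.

D_1 = 1101.56781
D_2 = 1311.96726
D_3 = 1562.55301
D_4 = 1861.00063
D_5 = 2216.45175
Terminal value at year 5: TV = D_5×(1+g_2)/(r−g_2) = 2298.46047/0.062 = 37071.94305
P_0 = D_1/(1+r)^1 + D_2/(1+r)^2 + D_3/(1+r)^3 + D_4/(1+r)^4 + D_5/(1+r)^5 + TV/(1+r)^5
    = 1002.33650 + 1086.24456 + 1177.17677 + 1275.72114 + 1382.51490 + 23123.67662 = 29047.67047

$29047.67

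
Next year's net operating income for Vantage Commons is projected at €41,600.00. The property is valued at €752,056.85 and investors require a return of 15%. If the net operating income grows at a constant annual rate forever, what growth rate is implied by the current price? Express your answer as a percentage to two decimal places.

P = D₁/(r−g) ⇒ g = r − D₁/P = 0.15 − €41,600.00/€752,056.85 = 0.094685

9.47%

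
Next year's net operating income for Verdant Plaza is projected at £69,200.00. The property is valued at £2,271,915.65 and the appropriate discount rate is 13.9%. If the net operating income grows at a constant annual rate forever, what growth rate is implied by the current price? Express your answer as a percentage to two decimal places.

P = D₁/(r−g) ⇒ g = r − D₁/P = 0.139 − £69,200.00/£2,271,915.65 = 0.108541

10.85%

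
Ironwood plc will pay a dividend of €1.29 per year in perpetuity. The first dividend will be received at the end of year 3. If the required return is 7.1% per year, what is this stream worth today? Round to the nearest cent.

€15.84

Value at end of year 2: C / r = €1.29 / 0.071 = €18.1690
Discount to today: PV = €18.1690 / (1 + 0.071)^2 = €18.1690 / 1.147041 = €15.84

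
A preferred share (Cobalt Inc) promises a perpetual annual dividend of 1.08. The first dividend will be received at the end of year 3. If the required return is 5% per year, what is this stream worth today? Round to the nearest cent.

19.59

Value at end of year 2: C / r = 1.08 / 0.05 = 21.6000
Discount to today: PV = 21.6000 / (1 + 0.05)^2 = 21.6000 / 1.102500 = 19.59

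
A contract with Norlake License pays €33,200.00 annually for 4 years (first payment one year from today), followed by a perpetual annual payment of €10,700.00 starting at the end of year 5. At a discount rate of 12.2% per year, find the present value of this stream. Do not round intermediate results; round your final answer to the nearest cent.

PV of 4-year annuity: €33,200.00 × [1 − (1+0.122)^−4] / 0.122 = 100416.70458
Perpetuity value at year 4: €10,700.00 / 0.122 = 87704.91803
PV of perpetuity: 87704.91803 / (1+0.122)^4 = 55341.70300
Total PV = 100416.70458 + 55341.70300 = 155758.40758

€155758.41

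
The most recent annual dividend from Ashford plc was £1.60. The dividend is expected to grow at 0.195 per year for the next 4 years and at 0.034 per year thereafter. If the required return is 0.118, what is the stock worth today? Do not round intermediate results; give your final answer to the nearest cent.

£33.29

D_1 = 1.91200
D_2 = 2.28484
D_3 = 2.73038
D_4 = 3.26281
Terminal value at year 4: TV = D_4×(1+g_2)/(r−g_2) = 3.37374/0.084 = 40.16362
P_0 = D_1/(1+r)^1 + D_2/(1+r)^2 + D_3/(1+r)^3 + D_4/(1+r)^4 + TV/(1+r)^4
    = 1.71020 + 1.82798 + 1.95388 + 2.08845 + 25.70784 = 33.28836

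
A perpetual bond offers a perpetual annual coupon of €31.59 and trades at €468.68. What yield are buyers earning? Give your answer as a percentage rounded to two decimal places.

6.74%

P = C/r ⇒ r = C/P = €31.59/€468.68 = 0.067402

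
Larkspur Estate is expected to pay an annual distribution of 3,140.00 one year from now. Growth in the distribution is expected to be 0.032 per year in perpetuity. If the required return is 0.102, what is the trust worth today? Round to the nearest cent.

Growing perpetuity: P = D₁ / (r − g) = 3,140.0000 / (0.102 − 0.032) = 44,857.14

44857.14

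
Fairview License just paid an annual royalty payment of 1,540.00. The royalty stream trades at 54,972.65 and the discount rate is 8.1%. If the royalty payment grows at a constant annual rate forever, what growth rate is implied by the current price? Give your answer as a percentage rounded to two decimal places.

P = D₀(1+g)/(r−g) ⇒ P(r−g) = D₀(1+g) ⇒ g(P+D₀) = P·r − D₀
g = (P·r − D₀)/(P + D₀) = (54,972.65×0.081 − 1,540.00) / (54,972.65 + 1,540.00) = 0.051542

5.15%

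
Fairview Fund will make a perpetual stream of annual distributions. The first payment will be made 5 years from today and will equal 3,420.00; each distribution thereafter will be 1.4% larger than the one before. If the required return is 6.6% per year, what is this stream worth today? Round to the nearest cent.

Value at end of year 4: C₁ / (r − g) = 3,420.00 / (0.066 − 0.014) = 65,769.2308
Discount to today: PV = 65,769.2308 / (1 + 0.066)^4 = 65,769.2308 / 1.291305 = 50,932.38

50932.38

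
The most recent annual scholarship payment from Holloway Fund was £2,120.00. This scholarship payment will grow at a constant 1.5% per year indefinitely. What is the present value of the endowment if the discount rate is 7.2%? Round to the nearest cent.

£37750.88

D₁ = D₀ × (1 + g) = £2,120.00 × 1.015 = £2,151.8000
Growing perpetuity: P = D₁ / (r − g) = £2,151.8000 / (0.072 − 0.015) = £37,750.88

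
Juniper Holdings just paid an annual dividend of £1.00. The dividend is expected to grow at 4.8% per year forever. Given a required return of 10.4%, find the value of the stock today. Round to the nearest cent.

£18.71

D₁ = D₀ × (1 + g) = £1.00 × 1.048 = £1.0480
Growing perpetuity: P = D₁ / (r − g) = £1.0480 / (0.104 − 0.048) = £18.71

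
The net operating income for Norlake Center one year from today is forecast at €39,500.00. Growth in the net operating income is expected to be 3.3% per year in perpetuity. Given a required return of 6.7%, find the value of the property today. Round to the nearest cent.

€1161764.71

Growing perpetuity: P = D₁ / (r − g) = €39,500.0000 / (0.067 − 0.033) = €1,161,764.71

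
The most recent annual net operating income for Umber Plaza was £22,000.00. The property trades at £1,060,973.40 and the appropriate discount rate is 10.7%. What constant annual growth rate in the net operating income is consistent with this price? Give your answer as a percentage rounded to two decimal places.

P = D₀(1+g)/(r−g) ⇒ P(r−g) = D₀(1+g) ⇒ g(P+D₀) = P·r − D₀
g = (P·r − D₀)/(P + D₀) = (£1,060,973.40×0.107 − £22,000.00) / (£1,060,973.40 + £22,000.00) = 0.084512

8.45%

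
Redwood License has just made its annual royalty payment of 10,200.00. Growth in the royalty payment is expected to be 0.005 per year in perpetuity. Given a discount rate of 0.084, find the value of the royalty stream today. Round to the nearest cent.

129759.49

D₁ = D₀ × (1 + g) = 10,200.00 × 1.005 = 10,251.0000
Growing perpetuity: P = D₁ / (r − g) = 10,251.0000 / (0.084 − 0.005) = 129,759.49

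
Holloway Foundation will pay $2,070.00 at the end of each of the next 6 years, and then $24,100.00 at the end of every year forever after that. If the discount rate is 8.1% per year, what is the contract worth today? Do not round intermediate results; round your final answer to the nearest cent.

PV of 6-year annuity: $2,070.00 × [1 − (1+0.081)^−6] / 0.081 = 9540.39994
Perpetuity value at year 6: $24,100.00 / 0.081 = 297530.86420
PV of perpetuity: 297530.86420 / (1+0.081)^6 = 186456.64263
Total PV = 9540.39994 + 186456.64263 = 195997.04257

$195997.04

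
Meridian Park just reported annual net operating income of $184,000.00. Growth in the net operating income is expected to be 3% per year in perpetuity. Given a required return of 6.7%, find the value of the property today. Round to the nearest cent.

$5122162.16

D₁ = D₀ × (1 + g) = $184,000.00 × 1.03 = $189,520.0000
Growing perpetuity: P = D₁ / (r − g) = $189,520.0000 / (0.067 − 0.03) = $5,122,162.16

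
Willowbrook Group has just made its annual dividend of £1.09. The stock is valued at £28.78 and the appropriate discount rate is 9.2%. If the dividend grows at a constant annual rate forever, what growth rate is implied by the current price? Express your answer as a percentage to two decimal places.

P = D₀(1+g)/(r−g) ⇒ P(r−g) = D₀(1+g) ⇒ g(P+D₀) = P·r − D₀
g = (P·r − D₀)/(P + D₀) = (£28.78×0.092 − £1.09) / (£28.78 + £1.09) = 0.052151

5.22%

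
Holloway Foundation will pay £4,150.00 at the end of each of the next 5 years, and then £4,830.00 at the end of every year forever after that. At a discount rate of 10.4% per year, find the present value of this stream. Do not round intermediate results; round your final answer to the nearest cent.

PV of 5-year annuity: £4,150.00 × [1 − (1+0.104)^−5] / 0.104 = 15572.31774
Perpetuity value at year 5: £4,830.00 / 0.104 = 46442.30769
PV of perpetuity: 46442.30769 / (1+0.104)^5 = 28318.38126
Total PV = 15572.31774 + 28318.38126 = 43890.69900

£43890.70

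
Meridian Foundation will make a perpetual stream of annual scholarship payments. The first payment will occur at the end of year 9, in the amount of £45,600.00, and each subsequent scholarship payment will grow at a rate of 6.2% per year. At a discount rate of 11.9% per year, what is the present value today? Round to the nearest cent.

£325423.79

Value at end of year 8: C₁ / (r − g) = £45,600.00 / (0.119 − 0.062) = £800,000.0000
Discount to today: PV = £800,000.0000 / (1 + 0.119)^8 = £800,000.0000 / 2.458333 = £325,423.79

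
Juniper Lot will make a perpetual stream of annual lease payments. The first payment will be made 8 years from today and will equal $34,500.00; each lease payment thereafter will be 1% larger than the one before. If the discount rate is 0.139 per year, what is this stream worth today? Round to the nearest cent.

Value at end of year 7: C₁ / (r − g) = $34,500.00 / (0.139 − 0.01) = $267,441.8605
Discount to today: PV = $267,441.8605 / (1 + 0.139)^7 = $267,441.8605 / 2.486944 = $107,538.34

$107538.34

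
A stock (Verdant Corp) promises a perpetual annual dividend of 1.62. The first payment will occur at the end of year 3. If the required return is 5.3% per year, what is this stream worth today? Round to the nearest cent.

Value at end of year 2: C / r = 1.62 / 0.053 = 30.5660
Discount to today: PV = 30.5660 / (1 + 0.053)^2 = 30.5660 / 1.108809 = 27.57

27.57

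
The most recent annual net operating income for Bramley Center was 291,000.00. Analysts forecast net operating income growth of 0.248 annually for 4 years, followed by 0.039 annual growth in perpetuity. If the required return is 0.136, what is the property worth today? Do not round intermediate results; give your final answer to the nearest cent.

6020880.78

D_1 = 363168.00000
D_2 = 453233.66400
D_3 = 565635.61267
D_4 = 705913.24461
Terminal value at year 4: TV = D_4×(1+g_2)/(r−g_2) = 733443.86115/0.097 = 7561276.91912
P_0 = D_1/(1+r)^1 + D_2/(1+r)^2 + D_3/(1+r)^3 + D_4/(1+r)^4 + TV/(1+r)^4
    = 319690.14085 + 351208.88713 + 385835.11543 + 423875.19724 + 4540271.44257 = 6020880.78321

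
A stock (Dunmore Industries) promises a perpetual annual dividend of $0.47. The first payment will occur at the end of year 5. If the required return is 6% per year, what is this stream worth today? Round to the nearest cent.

$6.20

Value at end of year 4: C / r = $0.47 / 0.06 = $7.8333
Discount to today: PV = $7.8333 / (1 + 0.06)^4 = $7.8333 / 1.262477 = $6.20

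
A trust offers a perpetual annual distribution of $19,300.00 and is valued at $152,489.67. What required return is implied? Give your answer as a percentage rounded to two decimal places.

12.66%

P = C/r ⇒ r = C/P = $19,300.00/$152,489.67 = 0.126566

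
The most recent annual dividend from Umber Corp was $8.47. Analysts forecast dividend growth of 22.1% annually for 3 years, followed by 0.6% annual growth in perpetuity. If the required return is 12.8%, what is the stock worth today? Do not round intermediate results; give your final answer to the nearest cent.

D_1 = 10.34187
D_2 = 12.62742
D_3 = 15.41808
Terminal value at year 3: TV = D_3×(1+g_2)/(r−g_2) = 15.51059/0.122 = 127.13600
P_0 = D_1/(1+r)^1 + D_2/(1+r)^2 + D_3/(1+r)^3 + TV/(1+r)^3
    = 9.16832 + 9.92422 + 10.74244 + 88.58114 = 118.41613

$118.42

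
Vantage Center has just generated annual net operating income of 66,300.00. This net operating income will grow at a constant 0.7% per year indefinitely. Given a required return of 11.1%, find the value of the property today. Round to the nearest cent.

D₁ = D₀ × (1 + g) = 66,300.00 × 1.007 = 66,764.1000
Growing perpetuity: P = D₁ / (r − g) = 66,764.1000 / (0.111 − 0.007) = 641,962.50

641962.50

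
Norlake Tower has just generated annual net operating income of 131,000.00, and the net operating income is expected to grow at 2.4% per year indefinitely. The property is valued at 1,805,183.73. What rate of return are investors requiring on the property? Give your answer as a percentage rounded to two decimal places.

D₁ = 131,000.00 × 1.024 = 134,144.0000
P = D₁/(r − g) ⇒ r = D₁/P + g = 134,144.0000/1,805,183.73 + 0.024 = 0.074310 + 0.024 = 0.098310

9.83%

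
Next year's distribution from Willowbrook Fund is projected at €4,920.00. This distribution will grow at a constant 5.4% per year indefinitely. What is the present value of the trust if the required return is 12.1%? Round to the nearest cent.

Growing perpetuity: P = D₁ / (r − g) = €4,920.0000 / (0.121 − 0.054) = €73,432.84

€73432.84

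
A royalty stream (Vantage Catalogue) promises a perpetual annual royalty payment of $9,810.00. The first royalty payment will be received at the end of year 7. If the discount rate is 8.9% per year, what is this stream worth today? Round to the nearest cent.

Value at end of year 6: C / r = $9,810.00 / 0.089 = $110,224.7191
Discount to today: PV = $110,224.7191 / (1 + 0.089)^6 = $110,224.7191 / 1.667890 = $66,086.34

$66086.34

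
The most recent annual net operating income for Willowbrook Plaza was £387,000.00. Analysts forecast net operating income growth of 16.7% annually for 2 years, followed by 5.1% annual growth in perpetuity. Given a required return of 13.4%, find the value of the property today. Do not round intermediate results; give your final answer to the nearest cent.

£5997920.25

D_1 = 451629.00000
D_2 = 527051.04300
Terminal value at year 2: TV = D_2×(1+g_2)/(r−g_2) = 553930.64619/0.083 = 6673863.20714
P_0 = D_1/(1+r)^1 + D_2/(1+r)^2 + TV/(1+r)^2
    = 398261.90476 + 409851.53691 + 5189806.81077 = 5997920.25244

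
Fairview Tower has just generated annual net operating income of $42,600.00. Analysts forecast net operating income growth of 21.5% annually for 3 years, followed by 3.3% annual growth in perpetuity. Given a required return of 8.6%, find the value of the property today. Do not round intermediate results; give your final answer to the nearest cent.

D_1 = 51759.00000
D_2 = 62887.18500
D_3 = 76407.92977
Terminal value at year 3: TV = D_3×(1+g_2)/(r−g_2) = 78929.39146/0.053 = 1489233.80109
P_0 = D_1/(1+r)^1 + D_2/(1+r)^2 + D_3/(1+r)^3 + TV/(1+r)^3
    = 47660.22099 + 53321.51796 + 59655.28943 + 1162715.35822 = 1323352.38661

$1323352.39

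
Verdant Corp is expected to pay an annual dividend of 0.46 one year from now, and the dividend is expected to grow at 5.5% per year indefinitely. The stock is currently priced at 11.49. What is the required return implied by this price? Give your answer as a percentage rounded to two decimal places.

9.50%

P = D₁/(r − g) ⇒ r = D₁/P + g = 0.4600/11.49 + 0.055 = 0.040035 + 0.055 = 0.095035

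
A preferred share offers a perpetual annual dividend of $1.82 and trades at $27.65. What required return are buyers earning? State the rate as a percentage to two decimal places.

6.58%

P = C/r ⇒ r = C/P = $1.82/$27.65 = 0.065823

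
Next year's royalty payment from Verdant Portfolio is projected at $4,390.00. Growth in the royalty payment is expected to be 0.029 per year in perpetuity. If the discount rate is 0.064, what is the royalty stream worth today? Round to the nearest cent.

$125428.57

Growing perpetuity: P = D₁ / (r − g) = $4,390.0000 / (0.064 − 0.029) = $125,428.57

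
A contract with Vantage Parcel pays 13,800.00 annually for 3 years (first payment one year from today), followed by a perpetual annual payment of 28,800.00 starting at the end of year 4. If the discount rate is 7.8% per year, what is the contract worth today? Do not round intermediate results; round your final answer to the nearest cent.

PV of 3-year annuity: 13,800.00 × [1 − (1+0.078)^−3] / 0.078 = 35692.67302
Perpetuity value at year 3: 28,800.00 / 0.078 = 369230.76923
PV of perpetuity: 369230.76923 / (1+0.078)^3 = 294741.71250
Total PV = 35692.67302 + 294741.71250 = 330434.38552

330434.39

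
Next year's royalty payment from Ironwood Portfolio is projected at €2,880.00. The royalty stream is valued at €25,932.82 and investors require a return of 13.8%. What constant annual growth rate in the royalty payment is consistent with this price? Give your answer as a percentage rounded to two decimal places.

P = D₁/(r−g) ⇒ g = r − D₁/P = 0.138 − €2,880.00/€25,932.82 = 0.026944

2.69%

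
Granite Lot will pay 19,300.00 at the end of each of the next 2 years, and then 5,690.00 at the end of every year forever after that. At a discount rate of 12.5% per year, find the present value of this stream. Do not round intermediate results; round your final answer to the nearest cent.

PV of 2-year annuity: 19,300.00 × [1 − (1+0.125)^−2] / 0.125 = 32404.93827
Perpetuity value at year 2: 5,690.00 / 0.125 = 45520.00000
PV of perpetuity: 45520.00000 / (1+0.125)^2 = 35966.41975
Total PV = 32404.93827 + 35966.41975 = 68371.35802

68371.36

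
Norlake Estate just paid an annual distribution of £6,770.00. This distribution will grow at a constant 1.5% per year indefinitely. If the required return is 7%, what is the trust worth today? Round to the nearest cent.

D₁ = D₀ × (1 + g) = £6,770.00 × 1.015 = £6,871.5500
Growing perpetuity: P = D₁ / (r − g) = £6,871.5500 / (0.07 − 0.015) = £124,937.27

£124937.27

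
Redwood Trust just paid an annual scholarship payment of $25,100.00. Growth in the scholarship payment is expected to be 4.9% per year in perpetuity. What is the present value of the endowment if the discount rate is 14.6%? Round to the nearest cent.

D₁ = D₀ × (1 + g) = $25,100.00 × 1.049 = $26,329.9000
Growing perpetuity: P = D₁ / (r − g) = $26,329.9000 / (0.146 − 0.049) = $271,442.27

$271442.27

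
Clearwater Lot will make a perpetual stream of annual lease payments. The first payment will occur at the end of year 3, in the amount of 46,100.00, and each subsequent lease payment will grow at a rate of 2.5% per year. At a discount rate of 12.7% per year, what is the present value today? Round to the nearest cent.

Value at end of year 2: C₁ / (r − g) = 46,100.00 / (0.127 − 0.025) = 451,960.7843
Discount to today: PV = 451,960.7843 / (1 + 0.127)^2 = 451,960.7843 / 1.270129 = 355,838.49

355838.49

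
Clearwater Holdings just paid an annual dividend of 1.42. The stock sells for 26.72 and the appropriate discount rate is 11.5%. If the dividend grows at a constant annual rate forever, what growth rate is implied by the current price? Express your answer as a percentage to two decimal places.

5.87%

P = D₀(1+g)/(r−g) ⇒ P(r−g) = D₀(1+g) ⇒ g(P+D₀) = P·r − D₀
g = (P·r − D₀)/(P + D₀) = (26.72×0.115 − 1.42) / (26.72 + 1.42) = 0.058735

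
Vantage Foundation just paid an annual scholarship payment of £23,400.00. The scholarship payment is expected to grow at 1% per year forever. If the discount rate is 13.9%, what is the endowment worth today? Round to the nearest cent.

D₁ = D₀ × (1 + g) = £23,400.00 × 1.01 = £23,634.0000
Growing perpetuity: P = D₁ / (r − g) = £23,634.0000 / (0.139 − 0.01) = £183,209.30

£183209.30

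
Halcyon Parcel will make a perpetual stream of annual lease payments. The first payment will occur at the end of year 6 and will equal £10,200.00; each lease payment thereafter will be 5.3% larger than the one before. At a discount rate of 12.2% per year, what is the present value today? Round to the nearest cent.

Value at end of year 5: C₁ / (r − g) = £10,200.00 / (0.122 − 0.053) = £147,826.0870
Discount to today: PV = £147,826.0870 / (1 + 0.122)^5 = £147,826.0870 / 1.778133 = £83,135.55

£83135.55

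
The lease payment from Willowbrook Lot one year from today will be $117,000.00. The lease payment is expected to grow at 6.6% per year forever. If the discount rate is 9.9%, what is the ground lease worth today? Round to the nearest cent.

Growing perpetuity: P = D₁ / (r − g) = $117,000.0000 / (0.099 − 0.066) = $3,545,454.55

$3545454.55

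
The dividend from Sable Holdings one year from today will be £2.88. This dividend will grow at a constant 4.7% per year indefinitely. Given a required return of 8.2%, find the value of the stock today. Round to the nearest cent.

£82.29

Growing perpetuity: P = D₁ / (r − g) = £2.8800 / (0.082 − 0.047) = £82.29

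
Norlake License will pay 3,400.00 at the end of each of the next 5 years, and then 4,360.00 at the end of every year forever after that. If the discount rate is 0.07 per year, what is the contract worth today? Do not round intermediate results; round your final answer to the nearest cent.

PV of 5-year annuity: 3,400.00 × [1 − (1+0.07)^−5] / 0.07 = 13940.67128
Perpetuity value at year 5: 4,360.00 / 0.07 = 62285.71429
PV of perpetuity: 62285.71429 / (1+0.07)^5 = 44408.85346
Total PV = 13940.67128 + 44408.85346 = 58349.52475

58349.52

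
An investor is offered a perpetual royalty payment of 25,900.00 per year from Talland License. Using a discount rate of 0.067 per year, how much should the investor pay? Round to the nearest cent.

386567.16

Level perpetuity: PV = C / r = 25,900.00 / 0.067 = 386,567.16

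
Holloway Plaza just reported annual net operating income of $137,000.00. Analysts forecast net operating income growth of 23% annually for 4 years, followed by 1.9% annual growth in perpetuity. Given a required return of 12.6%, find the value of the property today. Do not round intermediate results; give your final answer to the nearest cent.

D_1 = 168510.00000
D_2 = 207267.30000
D_3 = 254938.77900
D_4 = 313574.69817
Terminal value at year 4: TV = D_4×(1+g_2)/(r−g_2) = 319532.61744/0.107 = 2986286.14425
P_0 = D_1/(1+r)^1 + D_2/(1+r)^2 + D_3/(1+r)^3 + D_4/(1+r)^4 + TV/(1+r)^4
    = 149653.64121 + 163476.00239 + 178575.02925 + 195068.63763 + 1857709.73597 = 2544483.04644

$2544483.05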